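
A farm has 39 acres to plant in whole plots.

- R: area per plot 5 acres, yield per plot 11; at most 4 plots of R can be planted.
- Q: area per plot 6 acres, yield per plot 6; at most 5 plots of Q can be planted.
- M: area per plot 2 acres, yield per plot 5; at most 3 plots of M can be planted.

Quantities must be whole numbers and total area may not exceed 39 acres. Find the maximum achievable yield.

This is a bounded integer knapsack.
M has the best ratio (5/2); taking only M gives at most 3×5 = 15 (stopped by the supply cap of 3).
Mixing does better — 4×R, 2×Q, and 3×M: area 38 ≤ 39, yield 4·11 + 2·6 + 3·5 = 71.

71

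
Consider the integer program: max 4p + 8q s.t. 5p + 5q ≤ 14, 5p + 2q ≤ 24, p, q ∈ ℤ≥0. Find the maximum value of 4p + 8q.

16

The continuous relaxation peaks at (0, 2.8) with value 22.40; rounding to a feasible lattice point costs some objective.
(p,q)=(0,2): 5·0+5·2=10≤14, 5·0+2·2=4≤24, objective 16.
(p,q)=(1,1): 5·1+5·1=10≤14, 5·1+2·1=7≤24, objective 12.
Maximum is 16 at (p,q)=(0,2).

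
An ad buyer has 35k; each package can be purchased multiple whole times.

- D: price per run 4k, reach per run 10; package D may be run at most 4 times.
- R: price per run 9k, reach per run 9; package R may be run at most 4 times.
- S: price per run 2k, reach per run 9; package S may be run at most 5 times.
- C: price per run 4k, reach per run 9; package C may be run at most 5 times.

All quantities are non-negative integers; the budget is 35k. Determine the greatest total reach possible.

103

This is a bounded integer knapsack.
Take 4×D, 5×S, and 2×C: price 34 ≤ 35, reach 4·10 + 5·9 + 2·9 = 103.
S has the best ratio (9/2) and is taken to its limit of 5; remaining capacity is filled optimally with the others.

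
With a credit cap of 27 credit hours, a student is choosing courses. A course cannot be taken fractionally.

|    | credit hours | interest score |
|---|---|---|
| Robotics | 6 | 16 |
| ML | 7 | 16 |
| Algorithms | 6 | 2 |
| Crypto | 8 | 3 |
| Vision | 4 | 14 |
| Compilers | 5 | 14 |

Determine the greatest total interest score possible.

60

Allowing fractional choices, the relaxed optimum would be about 61.9, but courses are indivisible.
Robotics + ML + Crypto + Vision: credit hours 6 + 7 + 8 + 4 = 25 ≤ 27, interest score 16 + 16 + 3 + 14 = 49.
Robotics + ML + Vision + Compilers: credit hours 6 + 7 + 4 + 5 = 22 ≤ 27, interest score 16 + 16 + 14 + 14 = 60.
Best is Robotics, ML, Vision, and Compilers with total interest score 60.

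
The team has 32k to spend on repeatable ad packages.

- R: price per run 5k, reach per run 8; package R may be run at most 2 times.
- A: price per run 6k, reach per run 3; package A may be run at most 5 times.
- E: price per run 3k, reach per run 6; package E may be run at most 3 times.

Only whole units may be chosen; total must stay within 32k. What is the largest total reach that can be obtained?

40

2×R, 1×A, and 3×E: price 25 ≤ 32, reach 2·8 + 1·3 + 3·6 = 37.
2×R, 2×A, and 3×E: price 31 ≤ 32, reach 2·8 + 2·3 + 3·6 = 40.
Best is 40.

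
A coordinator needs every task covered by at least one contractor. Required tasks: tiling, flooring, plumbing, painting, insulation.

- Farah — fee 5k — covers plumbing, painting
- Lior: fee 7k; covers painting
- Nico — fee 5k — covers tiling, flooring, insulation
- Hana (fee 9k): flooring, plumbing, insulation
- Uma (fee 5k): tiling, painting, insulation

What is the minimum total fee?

10

Choose Farah and Nico: together they cover tiling, flooring, plumbing, painting, insulation — every task.
Total fee: 5 + 5 = 10.
No cover costs less than 10.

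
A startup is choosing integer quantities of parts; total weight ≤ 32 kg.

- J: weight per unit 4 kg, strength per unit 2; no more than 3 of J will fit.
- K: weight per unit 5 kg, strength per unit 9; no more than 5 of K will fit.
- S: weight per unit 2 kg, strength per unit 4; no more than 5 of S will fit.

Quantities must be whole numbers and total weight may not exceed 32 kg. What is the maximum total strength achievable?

57

This is a bounded integer knapsack.
Take 5×K and 3×S: weight 31 ≤ 32, strength 5·9 + 3·4 = 57.
No other integer combination yields more.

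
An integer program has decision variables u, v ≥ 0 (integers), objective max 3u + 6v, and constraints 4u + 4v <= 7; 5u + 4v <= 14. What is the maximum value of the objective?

(u,v)=(0,1): 4·0+4·1=4≤7, 5·0+4·1=4≤14, objective 6.
(u,v)=(1,0): 4·1+4·0=4≤7, 5·1+4·0=5≤14, objective 3.
(u,v)=(0,0): 4·0+4·0=0≤7, 5·0+4·0=0≤14, objective 0.
No feasible integer point exceeds 6.

6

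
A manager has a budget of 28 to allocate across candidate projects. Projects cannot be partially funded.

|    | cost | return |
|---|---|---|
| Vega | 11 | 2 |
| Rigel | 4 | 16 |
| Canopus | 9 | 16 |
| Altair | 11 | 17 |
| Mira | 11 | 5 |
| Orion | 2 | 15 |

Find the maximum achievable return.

64

Rigel + Canopus + Mira + Orion: cost 4 + 9 + 11 + 2 = 26 ≤ 28, return 16 + 16 + 5 + 15 = 52.
Rigel + Canopus + Altair + Orion: cost 4 + 9 + 11 + 2 = 26 ≤ 28, return 16 + 16 + 17 + 15 = 64.
Rigel + Altair + Mira + Orion: cost 4 + 11 + 11 + 2 = 28 ≤ 28, return 16 + 17 + 5 + 15 = 53.
Best is Rigel, Canopus, Altair, and Orion with total return 64.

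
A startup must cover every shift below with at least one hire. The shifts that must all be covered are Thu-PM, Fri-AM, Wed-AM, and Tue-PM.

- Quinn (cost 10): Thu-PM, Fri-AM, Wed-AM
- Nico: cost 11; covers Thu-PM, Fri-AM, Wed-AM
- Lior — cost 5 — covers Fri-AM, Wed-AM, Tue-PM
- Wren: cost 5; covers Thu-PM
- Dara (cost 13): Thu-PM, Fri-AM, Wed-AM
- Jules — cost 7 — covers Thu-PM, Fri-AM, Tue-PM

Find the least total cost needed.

Choose Lior and Wren: together they cover Thu-PM, Fri-AM, Wed-AM, Tue-PM — every shift.
Total cost: 5 + 5 = 10.

10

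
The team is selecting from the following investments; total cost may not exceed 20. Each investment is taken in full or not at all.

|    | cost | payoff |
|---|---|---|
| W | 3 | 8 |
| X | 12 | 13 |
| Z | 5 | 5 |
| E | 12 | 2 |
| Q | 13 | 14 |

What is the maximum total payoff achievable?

26

Allowing fractional choices, the relaxed optimum would be about 26.4, but investments are indivisible.
W + Q: cost 3 + 13 = 16 ≤ 20, payoff 8 + 14 = 22.
W + X + Z: cost 3 + 12 + 5 = 20 ≤ 20, payoff 8 + 13 + 5 = 26.
Best is W, X, and Z with total payoff 26.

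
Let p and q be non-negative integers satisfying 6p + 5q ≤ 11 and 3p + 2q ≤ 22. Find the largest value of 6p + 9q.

The continuous relaxation peaks at (0, 2.2) with value 19.80; rounding to a feasible lattice point costs some objective.
(p,q)=(0,2): 6·0+5·2=10≤11, 3·0+2·2=4≤22, objective 18.
(p,q)=(1,1): 6·1+5·1=11≤11, 3·1+2·1=5≤22, objective 15.
(p,q)=(0,1): 6·0+5·1=5≤11, 3·0+2·1=2≤22, objective 9.
Maximum is 18 at (p,q)=(0,2).

18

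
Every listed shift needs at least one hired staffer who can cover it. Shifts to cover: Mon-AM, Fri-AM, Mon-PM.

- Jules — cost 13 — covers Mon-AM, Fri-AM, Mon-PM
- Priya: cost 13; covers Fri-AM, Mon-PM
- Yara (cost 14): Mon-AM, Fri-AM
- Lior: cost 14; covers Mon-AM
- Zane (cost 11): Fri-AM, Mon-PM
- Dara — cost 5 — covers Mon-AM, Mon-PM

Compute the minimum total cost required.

13

Jules alone covers Mon-AM, Fri-AM, Mon-PM — every shift.
Total cost: 13.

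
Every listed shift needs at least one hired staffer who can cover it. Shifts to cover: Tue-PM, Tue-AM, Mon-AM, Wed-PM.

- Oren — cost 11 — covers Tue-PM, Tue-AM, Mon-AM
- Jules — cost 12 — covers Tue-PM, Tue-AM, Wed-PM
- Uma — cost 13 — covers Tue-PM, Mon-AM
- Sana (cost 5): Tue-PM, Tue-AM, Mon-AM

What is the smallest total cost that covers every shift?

Choose Jules and Sana: together they cover Tue-PM, Tue-AM, Mon-AM, Wed-PM — every shift.
Total cost: 12 + 5 = 17.
No cover costs less than 17.

17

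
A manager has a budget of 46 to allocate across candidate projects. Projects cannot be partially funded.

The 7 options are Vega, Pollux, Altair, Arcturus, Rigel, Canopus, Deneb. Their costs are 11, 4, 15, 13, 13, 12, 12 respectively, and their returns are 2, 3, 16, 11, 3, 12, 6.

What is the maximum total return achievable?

Treat it as a binary knapsack problem.
Pollux + Altair + Arcturus + Canopus: cost 4 + 15 + 13 + 12 = 44 ≤ 46, return 3 + 16 + 11 + 12 = 42.
Altair + Arcturus + Canopus: cost 15 + 13 + 12 = 40 ≤ 46, return 16 + 11 + 12 = 39.
Best is Pollux, Altair, Arcturus, and Canopus with total return 42.

42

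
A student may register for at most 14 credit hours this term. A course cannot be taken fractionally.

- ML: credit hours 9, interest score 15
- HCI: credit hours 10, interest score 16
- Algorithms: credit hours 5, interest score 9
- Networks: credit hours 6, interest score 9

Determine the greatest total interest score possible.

24

ML + Algorithms: credit hours 9 + 5 = 14 ≤ 14, interest score 15 + 9 = 24.
Algorithms + Networks: credit hours 5 + 6 = 11 ≤ 14, interest score 9 + 9 = 18.
Best is ML and Algorithms with total interest score 24.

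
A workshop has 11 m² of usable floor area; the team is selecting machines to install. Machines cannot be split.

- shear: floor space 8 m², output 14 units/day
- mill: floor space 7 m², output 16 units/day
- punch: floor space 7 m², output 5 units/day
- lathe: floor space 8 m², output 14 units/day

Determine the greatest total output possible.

16

Allowing fractional choices, the relaxed optimum would be about 23.0, but machines are indivisible.
shear: floor space 8 ≤ 11, output 14.
mill: floor space 7 ≤ 11, output 16.
lathe: floor space 8 ≤ 11, output 14.
Best is mill with total output 16.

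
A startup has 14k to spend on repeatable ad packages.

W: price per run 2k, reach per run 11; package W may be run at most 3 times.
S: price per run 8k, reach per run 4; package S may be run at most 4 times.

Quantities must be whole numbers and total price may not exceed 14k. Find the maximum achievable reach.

37

Take 3×W and 1×S: price 14 ≤ 14, reach 3·11 + 1·4 = 37.
W has the best ratio (11/2) and is taken to its limit of 3; remaining capacity is filled optimally with the others.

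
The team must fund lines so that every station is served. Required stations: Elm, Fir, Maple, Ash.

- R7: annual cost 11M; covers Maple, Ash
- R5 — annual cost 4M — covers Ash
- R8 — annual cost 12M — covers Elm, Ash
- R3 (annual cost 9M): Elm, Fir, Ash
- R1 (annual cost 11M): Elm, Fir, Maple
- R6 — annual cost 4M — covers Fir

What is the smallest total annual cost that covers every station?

15

The greedy cost-per-new-station heuristic would pick R3 and R7 for 20, but a cheaper cover exists.
Choose R5 and R1: together they cover Elm, Fir, Maple, Ash — every station.
Total annual cost: 4 + 11 = 15.
No cover costs less than 15.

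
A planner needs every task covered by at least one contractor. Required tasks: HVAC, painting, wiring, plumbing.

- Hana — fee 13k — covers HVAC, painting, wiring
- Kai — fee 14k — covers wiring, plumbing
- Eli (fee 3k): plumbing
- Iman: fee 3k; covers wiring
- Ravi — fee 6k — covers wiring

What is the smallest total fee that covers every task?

16

This is an integer covering problem.
The greedy cost-per-new-task heuristic would pick Eli, Iman, and Hana for 19, but a cheaper cover exists.
Choose Hana and Eli: together they cover HVAC, painting, wiring, plumbing — every task.
Total fee: 13 + 3 = 16.
No cover costs less than 16.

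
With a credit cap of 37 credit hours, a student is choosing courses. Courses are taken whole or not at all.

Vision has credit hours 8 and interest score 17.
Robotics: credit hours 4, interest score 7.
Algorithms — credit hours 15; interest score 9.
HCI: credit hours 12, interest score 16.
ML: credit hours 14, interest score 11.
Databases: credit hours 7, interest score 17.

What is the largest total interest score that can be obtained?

57

Allowing fractional choices, the relaxed optimum would be about 61.7, but courses are indivisible.
Vision + Robotics + HCI + Databases: credit hours 8 + 4 + 12 + 7 = 31 ≤ 37, interest score 17 + 7 + 16 + 17 = 57.
Robotics + HCI + ML + Databases: credit hours 4 + 12 + 14 + 7 = 37 ≤ 37, interest score 7 + 16 + 11 + 17 = 51.
Vision + Robotics + ML + Databases: credit hours 8 + 4 + 14 + 7 = 33 ≤ 37, interest score 17 + 7 + 11 + 17 = 52.
Best is Vision, Robotics, HCI, and Databases with total interest score 57.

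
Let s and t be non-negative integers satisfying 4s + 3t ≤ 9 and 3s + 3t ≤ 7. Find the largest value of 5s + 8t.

16

(s,t)=(0,2) is feasible, giving 16.
(s,t)=(1,1) is feasible, giving 13.
(s,t)=(0,1) is feasible, giving 8.
No feasible integer point exceeds 16.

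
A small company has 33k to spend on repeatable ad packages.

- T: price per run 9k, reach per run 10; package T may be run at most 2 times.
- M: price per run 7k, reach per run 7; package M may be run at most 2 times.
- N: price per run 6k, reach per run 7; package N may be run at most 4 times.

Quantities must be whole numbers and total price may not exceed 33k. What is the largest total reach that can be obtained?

38

N has the best ratio (7/6); taking only N gives at most 4×7 = 28 (stopped by the supply cap of 4).
Mixing does better — 1×T and 4×N: price 33 ≤ 33, reach 1·10 + 4·7 = 38.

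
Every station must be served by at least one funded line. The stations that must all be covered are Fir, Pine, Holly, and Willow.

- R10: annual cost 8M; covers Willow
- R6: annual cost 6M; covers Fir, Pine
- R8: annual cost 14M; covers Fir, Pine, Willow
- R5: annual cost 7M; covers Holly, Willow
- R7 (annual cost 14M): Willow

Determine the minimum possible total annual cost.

Choose R6 and R5: together they cover Fir, Pine, Holly, Willow — every station.
Total annual cost: 6 + 7 = 13.
No cover costs less than 13.

13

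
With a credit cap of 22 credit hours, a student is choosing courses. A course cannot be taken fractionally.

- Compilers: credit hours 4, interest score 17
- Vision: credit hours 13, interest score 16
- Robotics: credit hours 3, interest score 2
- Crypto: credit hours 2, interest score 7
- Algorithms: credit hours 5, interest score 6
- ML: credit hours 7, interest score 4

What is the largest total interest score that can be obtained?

Allowing fractional choices, the relaxed optimum would be about 43.6, but courses are indivisible.
Compilers + Vision + Algorithms: credit hours 4 + 13 + 5 = 22 ≤ 22, interest score 17 + 16 + 6 = 39.
Compilers + Vision + Robotics + Crypto: credit hours 4 + 13 + 3 + 2 = 22 ≤ 22, interest score 17 + 16 + 2 + 7 = 42.
Compilers + Vision + Crypto: credit hours 4 + 13 + 2 = 19 ≤ 22, interest score 17 + 16 + 7 = 40.
Best is Compilers, Vision, Robotics, and Crypto with total interest score 42.

42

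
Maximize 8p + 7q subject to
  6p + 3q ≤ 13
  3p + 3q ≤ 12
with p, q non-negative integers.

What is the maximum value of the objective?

28

(p,q)=(0,4): 6·0+3·4=12≤13, 3·0+3·4=12≤12, objective 28.
(p,q)=(1,2): 6·1+3·2=12≤13, 3·1+3·2=9≤12, objective 22.
(p,q)=(0,3): 6·0+3·3=9≤13, 3·0+3·3=9≤12, objective 21.
No feasible integer point exceeds 28.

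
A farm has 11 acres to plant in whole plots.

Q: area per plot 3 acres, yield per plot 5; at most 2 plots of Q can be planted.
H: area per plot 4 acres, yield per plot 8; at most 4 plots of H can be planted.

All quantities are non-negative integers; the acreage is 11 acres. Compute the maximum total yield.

This is a bounded integer knapsack.
2×Q and 1×H: area 10 ≤ 11, yield 2·5 + 1·8 = 18.
1×Q and 2×H: area 11 ≤ 11, yield 1·5 + 2·8 = 21.
Best is 21.

21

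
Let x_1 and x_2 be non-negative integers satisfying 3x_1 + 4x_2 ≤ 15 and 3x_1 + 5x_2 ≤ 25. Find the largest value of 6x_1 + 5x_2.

(x_1,x_2)=(5,0) is feasible, giving 30.
(x_1,x_2)=(4,0) is feasible, giving 24.
The best lattice point is (5,0), giving 30.

30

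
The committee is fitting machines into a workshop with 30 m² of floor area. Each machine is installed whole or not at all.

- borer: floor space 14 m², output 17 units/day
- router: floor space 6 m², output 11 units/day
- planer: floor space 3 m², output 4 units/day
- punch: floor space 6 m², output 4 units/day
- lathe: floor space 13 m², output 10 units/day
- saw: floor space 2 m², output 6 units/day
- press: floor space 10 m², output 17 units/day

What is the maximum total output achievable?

45

Allowing fractional choices, the relaxed optimum would be about 48.9, but machines are indivisible.
borer + router + press: floor space 14 + 6 + 10 = 30 ≤ 30, output 17 + 11 + 17 = 45.
borer + planer + saw + press: floor space 14 + 3 + 2 + 10 = 29 ≤ 30, output 17 + 4 + 6 + 17 = 44.
Best is borer, router, and press with total output 45.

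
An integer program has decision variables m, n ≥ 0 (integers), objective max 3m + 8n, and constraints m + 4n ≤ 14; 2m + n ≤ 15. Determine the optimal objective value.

34

The continuous relaxation peaks at (6.57, 1.86) with value 34.57; rounding to a feasible lattice point costs some objective.
(m,n)=(6,2): 1·6+4·2=14≤14, 2·6+1·2=14≤15, objective 34.
(m,n)=(5,2): 1·5+4·2=13≤14, 2·5+1·2=12≤15, objective 31.
The best lattice point is (6,2), giving 34.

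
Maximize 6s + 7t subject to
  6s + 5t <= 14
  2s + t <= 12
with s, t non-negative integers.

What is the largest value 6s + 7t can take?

Relaxing integrality, the LP optimum is 19.60 at (s,t) = (0, 2.8), which is not an integer point.
(s,t)=(0,2): 6·0+5·2=10≤14, 2·0+1·2=2≤12, objective 14.
(s,t)=(1,1): 6·1+5·1=11≤14, 2·1+1·1=3≤12, objective 13.
(s,t)=(0,1): 6·0+5·1=5≤14, 2·0+1·1=1≤12, objective 7.
The best lattice point is (0,2), giving 14.

14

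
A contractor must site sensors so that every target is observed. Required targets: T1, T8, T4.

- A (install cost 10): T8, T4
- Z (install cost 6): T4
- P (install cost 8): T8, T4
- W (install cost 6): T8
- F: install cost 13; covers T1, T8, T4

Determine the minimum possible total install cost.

13

This is an integer covering problem.
F alone covers T1, T8, T4 — every target.
Total install cost: 13.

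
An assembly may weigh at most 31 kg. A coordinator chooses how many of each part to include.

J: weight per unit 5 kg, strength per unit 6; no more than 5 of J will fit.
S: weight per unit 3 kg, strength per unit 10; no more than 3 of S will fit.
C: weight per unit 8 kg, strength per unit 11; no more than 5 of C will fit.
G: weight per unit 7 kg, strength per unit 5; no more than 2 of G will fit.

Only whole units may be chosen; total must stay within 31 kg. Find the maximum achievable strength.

Take 1×J, 3×S, and 2×C: weight 30 ≤ 31, strength 1·6 + 3·10 + 2·11 = 58.
S has the best ratio (10/3) and is taken to its limit of 3; remaining capacity is filled optimally with the others.

58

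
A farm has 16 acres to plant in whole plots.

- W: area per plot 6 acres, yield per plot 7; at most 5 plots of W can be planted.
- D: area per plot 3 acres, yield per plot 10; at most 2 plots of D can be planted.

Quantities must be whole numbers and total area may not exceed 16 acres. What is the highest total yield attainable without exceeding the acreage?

27

This is a bounded integer knapsack.
Take 1×W and 2×D: area 12 ≤ 16, yield 1·7 + 2·10 = 27.
D has the best ratio (10/3) and is taken to its limit of 2; remaining capacity is filled optimally with the others.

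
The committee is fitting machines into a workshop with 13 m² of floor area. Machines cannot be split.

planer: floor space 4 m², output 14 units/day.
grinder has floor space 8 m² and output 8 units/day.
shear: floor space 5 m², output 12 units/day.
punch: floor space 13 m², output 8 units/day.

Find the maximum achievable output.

This is an integer program with binary decision variables.
Allowing fractional choices, the relaxed optimum would be about 30.0, but machines are indivisible.
grinder + shear: floor space 8 + 5 = 13 ≤ 13, output 8 + 12 = 20.
planer + shear: floor space 4 + 5 = 9 ≤ 13, output 14 + 12 = 26.
planer + grinder: floor space 4 + 8 = 12 ≤ 13, output 14 + 8 = 22.
Best is planer and shear with total output 26.

26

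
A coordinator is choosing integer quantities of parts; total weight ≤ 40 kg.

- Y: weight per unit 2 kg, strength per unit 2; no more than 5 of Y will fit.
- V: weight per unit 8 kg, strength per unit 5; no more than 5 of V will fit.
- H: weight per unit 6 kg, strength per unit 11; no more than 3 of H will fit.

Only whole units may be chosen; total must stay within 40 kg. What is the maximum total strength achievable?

49

5×Y, 1×V, and 3×H: weight 36 ≤ 40, strength 5·2 + 1·5 + 3·11 = 48.
3×Y, 2×V, and 3×H: weight 40 ≤ 40, strength 3·2 + 2·5 + 3·11 = 49.
Best is 49.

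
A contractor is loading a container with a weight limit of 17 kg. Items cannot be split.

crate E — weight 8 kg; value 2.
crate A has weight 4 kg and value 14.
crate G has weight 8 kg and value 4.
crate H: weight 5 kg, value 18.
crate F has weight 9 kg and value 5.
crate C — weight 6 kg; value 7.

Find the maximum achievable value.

39

This is a 0-1 knapsack instance.
Allowing fractional choices, the relaxed optimum would be about 40.1, but items are indivisible.
crate A + crate H + crate C: weight 4 + 5 + 6 = 15 ≤ 17, value 14 + 18 + 7 = 39.
crate A + crate G + crate H: weight 4 + 8 + 5 = 17 ≤ 17, value 14 + 4 + 18 = 36.
Best is crate A, crate H, and crate C with total value 39.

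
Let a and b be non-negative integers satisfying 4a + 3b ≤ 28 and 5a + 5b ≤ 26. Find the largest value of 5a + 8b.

Relaxing integrality, the LP optimum is 41.60 at (a,b) = (0, 5.2), which is not an integer point.
(a,b)=(0,5): 4·0+3·5=15≤28, 5·0+5·5=25≤26, objective 40.
(a,b)=(1,4): 4·1+3·4=16≤28, 5·1+5·4=25≤26, objective 37.
No feasible integer point exceeds 40.

40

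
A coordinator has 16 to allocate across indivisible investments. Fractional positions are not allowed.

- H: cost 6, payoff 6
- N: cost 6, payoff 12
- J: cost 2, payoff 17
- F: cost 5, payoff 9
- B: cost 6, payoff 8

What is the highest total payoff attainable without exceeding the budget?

H + N + J: cost 6 + 6 + 2 = 14 ≤ 16, payoff 6 + 12 + 17 = 35.
N + J + F: cost 6 + 2 + 5 = 13 ≤ 16, payoff 12 + 17 + 9 = 38.
N + J + B: cost 6 + 2 + 6 = 14 ≤ 16, payoff 12 + 17 + 8 = 37.
Best is N, J, and F with total payoff 38.

38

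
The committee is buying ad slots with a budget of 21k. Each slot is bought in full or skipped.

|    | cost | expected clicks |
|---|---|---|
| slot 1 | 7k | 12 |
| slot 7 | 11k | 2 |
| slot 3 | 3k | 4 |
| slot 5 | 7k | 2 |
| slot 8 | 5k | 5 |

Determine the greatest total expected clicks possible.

Take slot 1, slot 3, and slot 8: cost 7 + 3 + 5 = 15 ≤ 21, expected clicks 12 + 4 + 5 = 21.
No other feasible combination does better.

21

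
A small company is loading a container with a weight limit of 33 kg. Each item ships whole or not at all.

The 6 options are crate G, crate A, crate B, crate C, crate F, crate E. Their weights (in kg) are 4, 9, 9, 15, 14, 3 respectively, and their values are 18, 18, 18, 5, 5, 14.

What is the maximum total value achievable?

Treat it as a binary knapsack problem.
Allowing fractional choices, the relaxed optimum would be about 70.9, but items are indivisible.
crate G + crate A + crate B + crate E: weight 4 + 9 + 9 + 3 = 25 ≤ 33, value 18 + 18 + 18 + 14 = 68.
crate G + crate A + crate F + crate E: weight 4 + 9 + 14 + 3 = 30 ≤ 33, value 18 + 18 + 5 + 14 = 55.
Best is crate G, crate A, crate B, and crate E with total value 68.

68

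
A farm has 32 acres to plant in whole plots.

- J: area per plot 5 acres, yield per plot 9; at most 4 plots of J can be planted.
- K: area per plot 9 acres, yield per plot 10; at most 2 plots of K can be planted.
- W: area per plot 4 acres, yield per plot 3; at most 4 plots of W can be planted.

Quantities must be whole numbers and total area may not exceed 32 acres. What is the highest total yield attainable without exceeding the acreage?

46

J has the best ratio (9/5); taking only J gives at most 4×9 = 36 (stopped by the supply cap of 4).
Mixing does better — 4×J and 1×K: area 29 ≤ 32, yield 4·9 + 1·10 = 46.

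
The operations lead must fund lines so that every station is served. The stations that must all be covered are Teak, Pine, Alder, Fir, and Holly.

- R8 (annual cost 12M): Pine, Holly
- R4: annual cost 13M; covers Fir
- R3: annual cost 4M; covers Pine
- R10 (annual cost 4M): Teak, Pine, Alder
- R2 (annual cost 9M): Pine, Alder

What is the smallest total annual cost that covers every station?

29

Choose R8, R4, and R10: together they cover Teak, Pine, Alder, Fir, Holly — every station.
Total annual cost: 12 + 13 + 4 = 29.
No cover costs less than 29.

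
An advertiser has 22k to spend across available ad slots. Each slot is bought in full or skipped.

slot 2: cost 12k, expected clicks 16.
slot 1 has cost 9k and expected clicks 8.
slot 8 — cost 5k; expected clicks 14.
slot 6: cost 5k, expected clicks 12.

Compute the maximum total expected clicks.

slot 1 + slot 8 + slot 6: cost 9 + 5 + 5 = 19 ≤ 22, expected clicks 8 + 14 + 12 = 34.
slot 2 + slot 8 + slot 6: cost 12 + 5 + 5 = 22 ≤ 22, expected clicks 16 + 14 + 12 = 42.
Best is slot 2, slot 8, and slot 6 with total expected clicks 42.

42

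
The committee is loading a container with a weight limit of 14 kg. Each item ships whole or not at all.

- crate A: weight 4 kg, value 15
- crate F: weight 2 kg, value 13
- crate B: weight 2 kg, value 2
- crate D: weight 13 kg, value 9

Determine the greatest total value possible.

30

This is a 0-1 knapsack instance.
Take crate A, crate F, and crate B: weight 4 + 2 + 2 = 8 ≤ 14, value 15 + 13 + 2 = 30.
No other feasible combination does better.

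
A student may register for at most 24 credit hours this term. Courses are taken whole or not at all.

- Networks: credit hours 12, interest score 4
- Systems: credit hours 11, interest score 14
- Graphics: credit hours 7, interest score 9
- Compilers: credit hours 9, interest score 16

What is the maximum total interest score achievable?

This is an integer program with binary decision variables.
Systems + Compilers: credit hours 11 + 9 = 20 ≤ 24, interest score 14 + 16 = 30.
Graphics + Compilers: credit hours 7 + 9 = 16 ≤ 24, interest score 9 + 16 = 25.
Systems + Graphics: credit hours 11 + 7 = 18 ≤ 24, interest score 14 + 9 = 23.
Best is Systems and Compilers with total interest score 30.

30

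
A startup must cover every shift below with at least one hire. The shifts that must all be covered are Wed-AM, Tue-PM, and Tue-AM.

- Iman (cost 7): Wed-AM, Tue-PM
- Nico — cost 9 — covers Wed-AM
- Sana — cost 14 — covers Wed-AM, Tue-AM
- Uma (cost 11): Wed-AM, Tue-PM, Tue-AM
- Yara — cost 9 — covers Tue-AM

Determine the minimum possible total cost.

This is a weighted set-cover instance.
The greedy cost-per-new-shift heuristic would pick Iman and Yara for 16, but a cheaper cover exists.
Uma alone covers Wed-AM, Tue-PM, Tue-AM — every shift.
Total cost: 11.
No cover costs less than 11.

11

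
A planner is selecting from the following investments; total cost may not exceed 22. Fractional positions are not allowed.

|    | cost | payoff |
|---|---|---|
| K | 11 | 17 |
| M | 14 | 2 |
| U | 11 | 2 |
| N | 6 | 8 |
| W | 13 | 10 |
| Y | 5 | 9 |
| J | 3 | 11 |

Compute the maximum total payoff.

37

This is a 0-1 knapsack instance.
Allowing fractional choices, the relaxed optimum would be about 41.0, but investments are indivisible.
K + N + J: cost 11 + 6 + 3 = 20 ≤ 22, payoff 17 + 8 + 11 = 36.
K + N + Y: cost 11 + 6 + 5 = 22 ≤ 22, payoff 17 + 8 + 9 = 34.
K + Y + J: cost 11 + 5 + 3 = 19 ≤ 22, payoff 17 + 9 + 11 = 37.
Best is K, Y, and J with total payoff 37.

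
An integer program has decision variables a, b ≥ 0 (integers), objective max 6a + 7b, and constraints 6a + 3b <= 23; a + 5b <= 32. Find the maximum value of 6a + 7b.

42

The continuous relaxation peaks at (0.704, 6.26) with value 48.04; rounding to a feasible lattice point costs some objective.
(a,b)=(0,6) is feasible, giving 42.
(a,b)=(1,5) is feasible, giving 41.
Maximum is 42 at (a,b)=(0,6).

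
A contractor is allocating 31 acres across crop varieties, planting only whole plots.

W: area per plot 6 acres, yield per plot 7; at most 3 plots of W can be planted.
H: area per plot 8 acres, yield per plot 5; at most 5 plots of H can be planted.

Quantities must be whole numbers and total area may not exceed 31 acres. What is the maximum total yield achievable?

26

W has the best ratio (7/6); taking only W gives at most 3×7 = 21 (stopped by the supply cap of 3).
Mixing does better — 3×W and 1×H: area 26 ≤ 31, yield 3·7 + 1·5 = 26.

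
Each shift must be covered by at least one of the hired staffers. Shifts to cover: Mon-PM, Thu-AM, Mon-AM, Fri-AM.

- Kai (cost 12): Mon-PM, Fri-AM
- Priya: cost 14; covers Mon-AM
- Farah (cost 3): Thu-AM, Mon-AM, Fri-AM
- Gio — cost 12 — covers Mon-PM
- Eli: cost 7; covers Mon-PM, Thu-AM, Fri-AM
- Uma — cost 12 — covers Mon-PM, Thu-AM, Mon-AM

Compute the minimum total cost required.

10

Choose Farah and Eli: together they cover Mon-PM, Thu-AM, Mon-AM, Fri-AM — every shift.
Total cost: 3 + 7 = 10.
No cover costs less than 10.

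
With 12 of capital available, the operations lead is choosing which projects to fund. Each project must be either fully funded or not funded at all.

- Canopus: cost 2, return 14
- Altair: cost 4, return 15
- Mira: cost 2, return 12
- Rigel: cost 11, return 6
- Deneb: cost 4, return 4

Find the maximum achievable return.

Treat it as a binary knapsack problem.
Canopus + Altair + Mira + Deneb: cost 2 + 4 + 2 + 4 = 12 ≤ 12, return 14 + 15 + 12 + 4 = 45.
Canopus + Altair + Deneb: cost 2 + 4 + 4 = 10 ≤ 12, return 14 + 15 + 4 = 33.
Canopus + Altair + Mira: cost 2 + 4 + 2 = 8 ≤ 12, return 14 + 15 + 12 = 41.
Best is Canopus, Altair, Mira, and Deneb with total return 45.

45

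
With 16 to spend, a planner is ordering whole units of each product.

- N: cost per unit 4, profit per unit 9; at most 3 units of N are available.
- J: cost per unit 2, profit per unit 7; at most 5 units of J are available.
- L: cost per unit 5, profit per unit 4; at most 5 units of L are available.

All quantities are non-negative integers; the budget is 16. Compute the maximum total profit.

46

Take 2×N and 4×J: cost 16 ≤ 16, profit 2·9 + 4·7 = 46.
No other integer combination yields more.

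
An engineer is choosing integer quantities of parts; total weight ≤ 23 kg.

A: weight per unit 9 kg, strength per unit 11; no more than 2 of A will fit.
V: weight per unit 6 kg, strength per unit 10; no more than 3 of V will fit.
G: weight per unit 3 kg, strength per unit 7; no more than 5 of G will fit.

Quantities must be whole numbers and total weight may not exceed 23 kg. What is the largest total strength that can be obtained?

45

2×V and 3×G: weight 21 ≤ 23, strength 2·10 + 3·7 = 41.
1×V and 5×G: weight 21 ≤ 23, strength 1·10 + 5·7 = 45.
Best is 45.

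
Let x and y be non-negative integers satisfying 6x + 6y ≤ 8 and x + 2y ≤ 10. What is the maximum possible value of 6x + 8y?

Relaxing integrality, the LP optimum is 10.67 at (x,y) = (0, 1.33), which is not an integer point.
(x,y)=(0,1): 6·0+6·1=6≤8, 1·0+2·1=2≤10, objective 8.
(x,y)=(1,0): 6·1+6·0=6≤8, 1·1+2·0=1≤10, objective 6.
The best lattice point is (0,1), giving 8.

8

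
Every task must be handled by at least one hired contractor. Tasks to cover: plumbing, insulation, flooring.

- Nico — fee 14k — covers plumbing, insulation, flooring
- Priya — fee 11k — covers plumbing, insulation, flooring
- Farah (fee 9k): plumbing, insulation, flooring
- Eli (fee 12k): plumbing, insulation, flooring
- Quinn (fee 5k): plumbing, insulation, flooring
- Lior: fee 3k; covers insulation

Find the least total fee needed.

5

Quinn alone covers plumbing, insulation, flooring — every task.
Total fee: 5.
No cover costs less than 5.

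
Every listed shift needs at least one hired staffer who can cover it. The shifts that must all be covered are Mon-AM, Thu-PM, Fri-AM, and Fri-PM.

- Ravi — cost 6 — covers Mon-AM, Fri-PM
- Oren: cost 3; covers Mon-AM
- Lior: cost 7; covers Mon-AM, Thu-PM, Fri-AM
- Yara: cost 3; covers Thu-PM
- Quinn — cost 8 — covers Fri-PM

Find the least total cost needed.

Choose Ravi and Lior: together they cover Mon-AM, Thu-PM, Fri-AM, Fri-PM — every shift.
Total cost: 6 + 7 = 13.
No cover costs less than 13.

13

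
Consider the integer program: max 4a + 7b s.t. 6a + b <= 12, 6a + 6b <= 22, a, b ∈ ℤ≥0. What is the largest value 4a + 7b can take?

21

(a,b)=(0,3): 6·0+1·3=3≤12, 6·0+6·3=18≤22, objective 21.
(a,b)=(1,2): 6·1+1·2=8≤12, 6·1+6·2=18≤22, objective 18.
(a,b)=(0,2): 6·0+1·2=2≤12, 6·0+6·2=12≤22, objective 14.
No feasible integer point exceeds 21.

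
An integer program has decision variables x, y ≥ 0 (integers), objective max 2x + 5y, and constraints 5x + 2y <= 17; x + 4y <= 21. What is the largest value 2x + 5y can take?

27

(x,y)=(1,5): 5·1+2·5=15≤17, 1·1+4·5=21≤21, objective 27.
(x,y)=(0,5): 5·0+2·5=10≤17, 1·0+4·5=20≤21, objective 25.
(x,y)=(1,4): 5·1+2·4=13≤17, 1·1+4·4=17≤21, objective 22.
No feasible integer point exceeds 27.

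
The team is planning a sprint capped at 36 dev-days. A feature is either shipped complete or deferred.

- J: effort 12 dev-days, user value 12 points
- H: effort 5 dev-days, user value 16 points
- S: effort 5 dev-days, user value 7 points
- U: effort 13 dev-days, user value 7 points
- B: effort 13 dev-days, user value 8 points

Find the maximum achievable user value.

43

Allowing fractional choices, the relaxed optimum would be about 43.5, but features are indivisible.
H + S + U + B: effort 5 + 5 + 13 + 13 = 36 ≤ 36, user value 16 + 7 + 7 + 8 = 38.
J + H + S + U: effort 12 + 5 + 5 + 13 = 35 ≤ 36, user value 12 + 16 + 7 + 7 = 42.
J + H + S + B: effort 12 + 5 + 5 + 13 = 35 ≤ 36, user value 12 + 16 + 7 + 8 = 43.
Best is J, H, S, and B with total user value 43.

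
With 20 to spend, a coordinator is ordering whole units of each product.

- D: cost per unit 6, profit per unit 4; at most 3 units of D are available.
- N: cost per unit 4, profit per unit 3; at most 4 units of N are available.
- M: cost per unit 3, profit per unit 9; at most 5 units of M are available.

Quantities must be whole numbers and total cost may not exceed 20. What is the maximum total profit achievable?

48

This is a bounded integer knapsack.
Take 1×N and 5×M: cost 19 ≤ 20, profit 1·3 + 5·9 = 48.
M has the best ratio (9/3) and is taken to its limit of 5; remaining capacity is filled optimally with the others.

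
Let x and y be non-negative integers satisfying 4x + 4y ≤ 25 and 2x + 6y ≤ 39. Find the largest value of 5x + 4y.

The continuous relaxation peaks at (6.25, 0) with value 31.25; rounding to a feasible lattice point costs some objective.
(x,y)=(6,0) is feasible, giving 30.
(x,y)=(5,1) is feasible, giving 29.
No feasible integer point exceeds 30.

30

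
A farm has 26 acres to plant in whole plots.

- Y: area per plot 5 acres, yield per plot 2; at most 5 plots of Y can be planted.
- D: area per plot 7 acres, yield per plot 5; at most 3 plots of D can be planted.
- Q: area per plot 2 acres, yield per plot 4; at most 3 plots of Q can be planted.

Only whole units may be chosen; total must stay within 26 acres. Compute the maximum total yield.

This is a bounded integer knapsack.
Q has the best ratio (4/2); taking only Q gives at most 3×4 = 12 (stopped by the supply cap of 3).
Mixing does better — 1×Y, 2×D, and 3×Q: area 25 ≤ 26, yield 1·2 + 2·5 + 3·4 = 24.

24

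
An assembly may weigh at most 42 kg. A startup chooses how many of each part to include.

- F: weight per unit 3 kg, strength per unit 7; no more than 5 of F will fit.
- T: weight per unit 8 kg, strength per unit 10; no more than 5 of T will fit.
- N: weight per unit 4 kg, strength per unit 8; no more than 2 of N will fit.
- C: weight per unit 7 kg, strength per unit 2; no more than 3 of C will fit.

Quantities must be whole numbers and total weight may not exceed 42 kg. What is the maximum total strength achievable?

71

F has the best ratio (7/3); taking only F gives at most 5×7 = 35 (stopped by the supply cap of 5).
Mixing does better — 5×F, 2×T, and 2×N: weight 39 ≤ 42, strength 5·7 + 2·10 + 2·8 = 71.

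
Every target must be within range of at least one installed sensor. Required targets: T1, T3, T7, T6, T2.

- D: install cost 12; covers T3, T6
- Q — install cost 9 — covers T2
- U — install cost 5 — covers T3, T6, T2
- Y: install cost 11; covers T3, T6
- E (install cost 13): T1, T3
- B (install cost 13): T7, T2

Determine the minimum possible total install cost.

31

Choose U, E, and B: together they cover T1, T3, T7, T6, T2 — every target.
Total install cost: 5 + 13 + 13 = 31.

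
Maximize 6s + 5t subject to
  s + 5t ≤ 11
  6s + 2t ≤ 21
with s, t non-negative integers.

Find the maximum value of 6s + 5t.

(s,t)=(3,1): 1·3+5·1=8≤11, 6·3+2·1=20≤21, objective 23.
(s,t)=(3,0): 1·3+5·0=3≤11, 6·3+2·0=18≤21, objective 18.
(s,t)=(2,1): 1·2+5·1=7≤11, 6·2+2·1=14≤21, objective 17.
Maximum is 23 at (s,t)=(3,1).

23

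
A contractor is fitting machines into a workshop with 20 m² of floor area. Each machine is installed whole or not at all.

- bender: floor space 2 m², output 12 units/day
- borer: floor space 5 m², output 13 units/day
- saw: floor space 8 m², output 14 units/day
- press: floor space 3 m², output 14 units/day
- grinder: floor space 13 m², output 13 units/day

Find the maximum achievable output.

53

bender + borer + saw + press: floor space 2 + 5 + 8 + 3 = 18 ≤ 20, output 12 + 13 + 14 + 14 = 53.
bender + saw + press: floor space 2 + 8 + 3 = 13 ≤ 20, output 12 + 14 + 14 = 40.
borer + saw + press: floor space 5 + 8 + 3 = 16 ≤ 20, output 13 + 14 + 14 = 41.
Best is bender, borer, saw, and press with total output 53.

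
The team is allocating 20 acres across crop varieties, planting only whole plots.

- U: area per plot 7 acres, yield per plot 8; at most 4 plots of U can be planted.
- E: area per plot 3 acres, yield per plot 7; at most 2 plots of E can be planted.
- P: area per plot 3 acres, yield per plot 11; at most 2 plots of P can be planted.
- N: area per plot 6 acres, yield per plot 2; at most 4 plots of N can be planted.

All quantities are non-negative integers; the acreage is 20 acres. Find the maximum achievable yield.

2×E, 2×P, and 1×N: area 18 ≤ 20, yield 2·7 + 2·11 + 1·2 = 38.
1×U, 2×E, and 2×P: area 19 ≤ 20, yield 1·8 + 2·7 + 2·11 = 44.
Best is 44.

44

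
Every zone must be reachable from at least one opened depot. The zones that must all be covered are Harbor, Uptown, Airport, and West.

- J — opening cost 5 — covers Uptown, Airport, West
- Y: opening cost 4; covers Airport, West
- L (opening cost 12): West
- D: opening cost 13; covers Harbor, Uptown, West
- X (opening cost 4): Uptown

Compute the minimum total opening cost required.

17

This is an integer covering problem.
The greedy cost-per-new-zone heuristic would pick J and D for 18, but a cheaper cover exists.
Choose Y and D: together they cover Harbor, Uptown, Airport, West — every zone.
Total opening cost: 4 + 13 = 17.
No cover costs less than 17.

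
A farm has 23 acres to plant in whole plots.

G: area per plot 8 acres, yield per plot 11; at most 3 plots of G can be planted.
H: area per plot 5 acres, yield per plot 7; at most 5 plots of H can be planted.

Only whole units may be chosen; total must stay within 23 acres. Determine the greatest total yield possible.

This is a bounded integer knapsack.
H has the best ratio (7/5); taking only H gives at most 4×7 = 28 (stopped by the area limit).
Mixing does better — 1×G and 3×H: area 23 ≤ 23, yield 1·11 + 3·7 = 32.

32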